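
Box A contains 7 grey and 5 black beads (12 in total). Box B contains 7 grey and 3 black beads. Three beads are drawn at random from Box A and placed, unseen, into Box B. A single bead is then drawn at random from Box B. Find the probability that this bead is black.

17/52

Condition on how many of the transferred beads are black (from Box A: 5 black of 12; then Box B has 13 total).
  0 black: C(5,0)C(7,3)/C(12,3) = 7/44; then P = 3/13
  1 black: C(5,1)C(7,2)/C(12,3) = 21/44; then P = 4/13
  2 black: C(5,2)C(7,1)/C(12,3) = 7/22; then P = 5/13
  3 black: C(5,3)C(7,0)/C(12,3) = 1/22; then P = 6/13
P(black from Box B) = 17/52 ≈ 0.3269.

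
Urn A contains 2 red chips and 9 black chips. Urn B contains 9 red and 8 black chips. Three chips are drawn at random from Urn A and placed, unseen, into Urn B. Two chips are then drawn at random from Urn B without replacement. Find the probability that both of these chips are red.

2253/10450

Condition on how many of the transferred chips are red (from Urn A: 2 red of 11; then Urn B has 20 total).
  0 red: C(2,0)C(9,3)/C(11,3) = 28/55; then P = C(9,2)/C(20,2) = 18/95
  1 red: C(2,1)C(9,2)/C(11,3) = 24/55; then P = C(10,2)/C(20,2) = 9/38
  2 red: C(2,2)C(9,1)/C(11,3) = 3/55; then P = C(11,2)/C(20,2) = 11/38
P(both red) = 2253/10450 ≈ 0.2156.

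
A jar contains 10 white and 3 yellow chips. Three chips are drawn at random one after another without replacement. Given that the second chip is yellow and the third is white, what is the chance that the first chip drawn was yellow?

2/11

P(first=yellow and the second chip is yellow and the third is white) = (3/13)·(2/12)·(10/11) = 5/143.
P(E) = Σ over first color = 45/286 + 5/143 = 5/26.
By Bayes, P(first=yellow | E) = 5/143 / 5/26 = 2/11 ≈ 0.1818.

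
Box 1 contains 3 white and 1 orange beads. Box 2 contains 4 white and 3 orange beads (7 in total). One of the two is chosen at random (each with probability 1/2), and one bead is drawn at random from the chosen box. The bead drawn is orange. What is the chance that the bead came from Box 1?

7/19

P(orange | Box 1) = 1/4; P(orange | Box 2) = 3/7.
P(orange) = 1/2·1/4 + 1/2·3/7 = 19/56.
By Bayes' rule, P(Box 1 | orange) = 1/8 / 19/56 = 7/19 ≈ 0.3684.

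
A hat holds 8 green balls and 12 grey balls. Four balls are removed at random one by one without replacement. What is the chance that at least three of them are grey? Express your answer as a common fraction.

451/969

Sum the hypergeometric tail for j = 3,…,4 grey balls.
Favorable = C(12,3)·C(8,1) + C(12,4)·C(8,0) = 2255; total = C(20,4) = 4845.
P = 2255/4845 = 451/969 ≈ 0.4654.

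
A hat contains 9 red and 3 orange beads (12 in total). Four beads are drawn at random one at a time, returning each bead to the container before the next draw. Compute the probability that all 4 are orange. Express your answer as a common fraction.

1/256

Multiply the conditional probability of each draw in order, with replacement (the composition resets each draw).
P = (3/12) · (3/12) · (3/12) · (3/12) = 1/256 ≈ 0.0039.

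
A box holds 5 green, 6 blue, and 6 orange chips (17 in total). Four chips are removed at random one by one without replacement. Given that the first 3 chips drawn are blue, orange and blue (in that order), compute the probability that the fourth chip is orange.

5/14

After removing 2 blue, 1 orange, the box has 5 orange out of 14 remaining.
P(fourth is orange | given) = 5/14 ≈ 0.3571.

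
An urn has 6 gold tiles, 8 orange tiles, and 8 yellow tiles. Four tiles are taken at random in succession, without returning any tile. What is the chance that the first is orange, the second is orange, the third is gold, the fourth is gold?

2/209

Multiply the conditional probability of each draw in order, without replacement, so each draw removes one from its color and from the total.
P = (8/22) · (7/21) · (6/20) · (5/19) = 2/209 ≈ 0.0096.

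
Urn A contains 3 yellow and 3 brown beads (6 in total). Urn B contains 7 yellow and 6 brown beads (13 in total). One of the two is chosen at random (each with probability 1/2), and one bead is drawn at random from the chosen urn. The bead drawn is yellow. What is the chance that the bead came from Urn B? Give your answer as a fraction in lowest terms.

14/27

P(yellow | Urn A) = 1/2; P(yellow | Urn B) = 7/13.
P(yellow) = 1/2·1/2 + 1/2·7/13 = 27/52.
By Bayes' rule, P(Urn B | yellow) = 7/26 / 27/52 = 14/27 ≈ 0.5185.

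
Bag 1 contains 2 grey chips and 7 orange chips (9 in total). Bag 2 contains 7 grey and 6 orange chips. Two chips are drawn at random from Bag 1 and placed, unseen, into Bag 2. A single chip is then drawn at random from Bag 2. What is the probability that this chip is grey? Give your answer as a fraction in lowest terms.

67/135

Condition on how many of the transferred chips are grey (from Bag 1: 2 grey of 9; then Bag 2 has 15 total).
  0 grey: C(2,0)C(7,2)/C(9,2) = 7/12; then P = 7/15
  1 grey: C(2,1)C(7,1)/C(9,2) = 7/18; then P = 8/15
  2 grey: C(2,2)C(7,0)/C(9,2) = 1/36; then P = 9/15
P(grey from Bag 2) = 67/135 ≈ 0.4963.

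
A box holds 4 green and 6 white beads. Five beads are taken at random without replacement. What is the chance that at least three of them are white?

Sum the hypergeometric tail for j = 3,…,5 white beads.
Favorable = C(6,3)·C(4,2) + C(6,4)·C(4,1) + C(6,5)·C(4,0) = 186; total = C(10,5) = 252.
P = 186/252 = 31/42 ≈ 0.7381.

31/42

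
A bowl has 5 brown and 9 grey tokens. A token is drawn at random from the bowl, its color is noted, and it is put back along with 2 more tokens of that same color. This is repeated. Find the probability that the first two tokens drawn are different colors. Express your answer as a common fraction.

Either brown then grey, or grey then brown; after the first draw the total is 16.
P = (5/14)·(9/16) + (9/14)·(5/16) = 45/112 ≈ 0.4018.

45/112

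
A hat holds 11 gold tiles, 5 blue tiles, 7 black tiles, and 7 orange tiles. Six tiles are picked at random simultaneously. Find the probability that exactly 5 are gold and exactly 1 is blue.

Unordered draws without replacement: count favorable combinations over C(30,6).
Favorable = C(11,5) · C(5,1) · C(7,0) · C(7,0) = 2310; total = C(30,6) = 593775.
P = 2310/593775 = 22/5655 ≈ 0.0039.

22/5655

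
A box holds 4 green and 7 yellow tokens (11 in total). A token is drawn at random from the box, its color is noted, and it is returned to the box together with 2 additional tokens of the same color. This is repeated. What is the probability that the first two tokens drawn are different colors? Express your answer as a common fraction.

56/143

Either yellow then green, or green then yellow; after the first draw the total is 13.
P = (7/11)·(4/13) + (4/11)·(7/13) = 56/143 ≈ 0.3916.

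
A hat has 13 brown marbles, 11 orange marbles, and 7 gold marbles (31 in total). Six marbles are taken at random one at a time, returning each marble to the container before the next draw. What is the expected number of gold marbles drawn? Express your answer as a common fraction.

42/31

By linearity of expectation, E[X] = Σ P(draw i is gold); each independent draw has P(gold) = 7/31.
E[X] = 6 · 7/31 = 42/31 ≈ 1.3548.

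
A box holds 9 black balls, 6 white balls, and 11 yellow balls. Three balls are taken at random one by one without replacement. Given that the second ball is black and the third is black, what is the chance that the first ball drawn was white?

P(first=white and the second ball is black and the third is black) = (6/26)·(9/25)·(8/24) = 9/325.
P(E) = Σ over first color = 21/650 + 9/325 + 33/650 = 36/325.
By Bayes, P(first=white | E) = 9/325 / 36/325 = 1/4 ≈ 0.2500.

1/4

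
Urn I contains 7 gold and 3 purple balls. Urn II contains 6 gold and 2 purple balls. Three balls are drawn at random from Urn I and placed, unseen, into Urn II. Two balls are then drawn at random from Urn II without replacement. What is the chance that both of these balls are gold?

Condition on how many of the transferred balls are gold (from Urn I: 7 gold of 10; then Urn II has 11 total).
  0 gold: C(7,0)C(3,3)/C(10,3) = 1/120; then P = C(6,2)/C(11,2) = 3/11
  1 gold: C(7,1)C(3,2)/C(10,3) = 7/40; then P = C(7,2)/C(11,2) = 21/55
  2 gold: C(7,2)C(3,1)/C(10,3) = 21/40; then P = C(8,2)/C(11,2) = 28/55
  3 gold: C(7,3)C(3,0)/C(10,3) = 7/24; then P = C(9,2)/C(11,2) = 36/55
P(both gold) = 29/55 ≈ 0.5273.

29/55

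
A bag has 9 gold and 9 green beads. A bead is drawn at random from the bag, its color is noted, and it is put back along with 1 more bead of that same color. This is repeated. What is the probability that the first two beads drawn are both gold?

5/19

After a gold draw the bag holds 10 gold out of 19.
P = (9/18)·(10/19) = 5/19 ≈ 0.2632.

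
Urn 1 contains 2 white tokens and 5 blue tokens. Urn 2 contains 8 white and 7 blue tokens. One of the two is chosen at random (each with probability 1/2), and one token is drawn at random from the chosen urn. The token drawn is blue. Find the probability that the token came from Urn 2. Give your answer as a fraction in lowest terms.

49/124

P(blue | Urn 1) = 5/7; P(blue | Urn 2) = 7/15.
P(blue) = 1/2·5/7 + 1/2·7/15 = 62/105.
By Bayes' rule, P(Urn 2 | blue) = 7/30 / 62/105 = 49/124 ≈ 0.3952.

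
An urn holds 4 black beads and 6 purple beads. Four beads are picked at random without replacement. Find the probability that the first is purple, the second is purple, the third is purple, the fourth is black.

Multiply the conditional probability of each draw in order, without replacement, so each draw removes one from its color and from the total.
P = (6/10) · (5/9) · (4/8) · (4/7) = 2/21 ≈ 0.0952.

2/21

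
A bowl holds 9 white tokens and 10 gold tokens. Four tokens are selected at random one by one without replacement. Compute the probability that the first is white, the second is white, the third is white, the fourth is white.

21/646

Multiply the conditional probability of each draw in order, without replacement, so each draw removes one from its color and from the total.
P = (9/19) · (8/18) · (7/17) · (6/16) = 21/646 ≈ 0.0325.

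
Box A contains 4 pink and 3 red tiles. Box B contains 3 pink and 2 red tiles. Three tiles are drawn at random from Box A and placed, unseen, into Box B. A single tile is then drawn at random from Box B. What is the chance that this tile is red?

23/56

Condition on how many of the transferred tiles are red (from Box A: 3 red of 7; then Box B has 8 total).
  0 red: C(3,0)C(4,3)/C(7,3) = 4/35; then P = 2/8
  1 red: C(3,1)C(4,2)/C(7,3) = 18/35; then P = 3/8
  2 red: C(3,2)C(4,1)/C(7,3) = 12/35; then P = 4/8
  3 red: C(3,3)C(4,0)/C(7,3) = 1/35; then P = 5/8
P(red from Box B) = 23/56 ≈ 0.4107.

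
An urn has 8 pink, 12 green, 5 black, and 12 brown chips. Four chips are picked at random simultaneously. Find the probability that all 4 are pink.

Unordered draws without replacement: count favorable combinations over C(37,4).
Favorable = C(8,4) · C(12,0) · C(5,0) · C(12,0) = 70; total = C(37,4) = 66045.
P = 70/66045 = 2/1887 ≈ 0.0011.

2/1887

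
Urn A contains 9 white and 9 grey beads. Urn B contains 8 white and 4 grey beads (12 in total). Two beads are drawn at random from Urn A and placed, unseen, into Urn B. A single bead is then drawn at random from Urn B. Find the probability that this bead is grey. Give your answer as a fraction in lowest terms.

5/14

Condition on how many of the transferred beads are grey (from Urn A: 9 grey of 18; then Urn B has 14 total).
  0 grey: C(9,0)C(9,2)/C(18,2) = 4/17; then P = 4/14
  1 grey: C(9,1)C(9,1)/C(18,2) = 9/17; then P = 5/14
  2 grey: C(9,2)C(9,0)/C(18,2) = 4/17; then P = 6/14
P(grey from Urn B) = 5/14 ≈ 0.3571.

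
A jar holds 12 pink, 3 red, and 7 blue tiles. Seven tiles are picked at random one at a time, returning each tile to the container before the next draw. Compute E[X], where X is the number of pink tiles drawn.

By linearity of expectation, E[X] = Σ P(draw i is pink); each independent draw has P(pink) = 12/22.
E[X] = 7 · 12/22 = 42/11 ≈ 3.8182.

42/11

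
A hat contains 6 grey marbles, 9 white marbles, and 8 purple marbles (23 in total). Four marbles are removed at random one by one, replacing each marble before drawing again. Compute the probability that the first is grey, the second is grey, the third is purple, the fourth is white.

2592/279841

Multiply the conditional probability of each draw in order, with replacement (the composition resets each draw).
P = (6/23) · (6/23) · (8/23) · (9/23) = 2592/279841 ≈ 0.0093.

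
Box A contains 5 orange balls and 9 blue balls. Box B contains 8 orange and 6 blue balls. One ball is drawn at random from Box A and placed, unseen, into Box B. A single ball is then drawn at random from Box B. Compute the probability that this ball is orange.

39/70

Condition on how many of the transferred balls are orange (from Box A: 5 orange of 14; then Box B has 15 total).
  0 orange: C(5,0)C(9,1)/C(14,1) = 9/14; then P = 8/15
  1 orange: C(5,1)C(9,0)/C(14,1) = 5/14; then P = 9/15
P(orange from Box B) = 39/70 ≈ 0.5571.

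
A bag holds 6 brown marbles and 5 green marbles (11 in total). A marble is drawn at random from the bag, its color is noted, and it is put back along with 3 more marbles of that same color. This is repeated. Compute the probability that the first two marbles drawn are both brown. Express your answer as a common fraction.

After a brown draw the bag holds 9 brown out of 14.
P = (6/11)·(9/14) = 27/77 ≈ 0.3506.

27/77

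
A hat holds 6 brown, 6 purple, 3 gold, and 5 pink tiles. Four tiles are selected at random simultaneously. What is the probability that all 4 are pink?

Unordered draws without replacement: count favorable combinations over C(20,4).
Favorable = C(6,0) · C(6,0) · C(3,0) · C(5,4) = 5; total = C(20,4) = 4845.
P = 5/4845 = 1/969 ≈ 0.0010.

1/969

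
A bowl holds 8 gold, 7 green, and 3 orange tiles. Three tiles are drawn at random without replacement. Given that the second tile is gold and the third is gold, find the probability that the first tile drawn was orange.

3/16

P(first=orange and the second tile is gold and the third is gold) = (3/18)·(8/17)·(7/16) = 7/204.
P(E) = Σ over first color = 7/102 + 49/612 + 7/204 = 28/153.
By Bayes, P(first=orange | E) = 7/204 / 28/153 = 3/16 ≈ 0.1875.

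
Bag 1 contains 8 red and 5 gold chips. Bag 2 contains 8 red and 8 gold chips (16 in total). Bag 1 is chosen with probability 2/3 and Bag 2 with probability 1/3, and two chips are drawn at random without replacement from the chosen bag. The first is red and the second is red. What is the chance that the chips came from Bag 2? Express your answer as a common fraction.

13/53

P(E | Bag 1) = 14/39; P(E | Bag 2) = 7/30.
P(E) = 2/3·14/39 + 1/3·7/30 = 371/1170.
By Bayes' rule, P(Bag 2 | E) = 7/90 / 371/1170 = 13/53 ≈ 0.2453.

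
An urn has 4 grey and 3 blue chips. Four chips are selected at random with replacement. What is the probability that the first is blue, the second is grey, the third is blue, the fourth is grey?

144/2401

Multiply the conditional probability of each draw in order, with replacement (the composition resets each draw).
P = (3/7) · (4/7) · (3/7) · (4/7) = 144/2401 ≈ 0.0600.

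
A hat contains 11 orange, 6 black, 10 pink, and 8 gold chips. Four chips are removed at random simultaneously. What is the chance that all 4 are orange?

3/476

Unordered draws without replacement: count favorable combinations over C(35,4).
Favorable = C(11,4) · C(6,0) · C(10,0) · C(8,0) = 330; total = C(35,4) = 52360.
P = 330/52360 = 3/476 ≈ 0.0063.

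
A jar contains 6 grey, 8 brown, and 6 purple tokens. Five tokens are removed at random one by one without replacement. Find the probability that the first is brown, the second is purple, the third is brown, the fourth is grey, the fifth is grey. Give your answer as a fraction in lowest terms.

7/1292

Multiply the conditional probability of each draw in order, without replacement, so each draw removes one from its color and from the total.
P = (8/20) · (6/19) · (7/18) · (6/17) · (5/16) = 7/1292 ≈ 0.0054.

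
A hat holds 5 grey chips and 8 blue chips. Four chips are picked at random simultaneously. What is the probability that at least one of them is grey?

Use the complement: P(at least one grey) = 1 − P(no grey).
P(none) = C(8,4)/C(13,4) = 70/715.
So P = 1 − 70/715 = 129/143 ≈ 0.9021.

129/143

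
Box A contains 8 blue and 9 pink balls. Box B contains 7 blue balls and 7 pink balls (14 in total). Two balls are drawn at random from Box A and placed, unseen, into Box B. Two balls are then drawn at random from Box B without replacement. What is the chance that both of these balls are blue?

63/272

Condition on how many of the transferred balls are blue (from Box A: 8 blue of 17; then Box B has 16 total).
  0 blue: C(8,0)C(9,2)/C(17,2) = 9/34; then P = C(7,2)/C(16,2) = 7/40
  1 blue: C(8,1)C(9,1)/C(17,2) = 9/17; then P = C(8,2)/C(16,2) = 7/30
  2 blue: C(8,2)C(9,0)/C(17,2) = 7/34; then P = C(9,2)/C(16,2) = 3/10
P(both blue) = 63/272 ≈ 0.2316.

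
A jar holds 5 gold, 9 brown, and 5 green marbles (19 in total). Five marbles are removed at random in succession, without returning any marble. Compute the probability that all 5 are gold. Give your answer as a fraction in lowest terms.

Unordered draws without replacement: count favorable combinations over C(19,5).
Favorable = C(5,5) · C(9,0) · C(5,0) = 1; total = C(19,5) = 11628.
P = 1/11628 = 1/11628 ≈ 0.0001.

1/11628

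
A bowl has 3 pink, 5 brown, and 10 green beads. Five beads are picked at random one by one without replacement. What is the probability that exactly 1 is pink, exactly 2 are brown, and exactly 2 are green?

Unordered draws without replacement: count favorable combinations over C(18,5).
Favorable = C(3,1) · C(5,2) · C(10,2) = 1350; total = C(18,5) = 8568.
P = 1350/8568 = 75/476 ≈ 0.1576.

75/476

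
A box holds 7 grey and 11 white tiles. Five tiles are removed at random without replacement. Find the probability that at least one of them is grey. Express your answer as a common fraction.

193/204

Use the complement: P(at least one grey) = 1 − P(no grey).
P(none) = C(11,5)/C(18,5) = 462/8568.
So P = 1 − 462/8568 = 193/204 ≈ 0.9461.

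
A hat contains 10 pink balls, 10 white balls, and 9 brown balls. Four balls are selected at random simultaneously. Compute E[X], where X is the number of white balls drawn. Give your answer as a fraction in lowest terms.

By linearity of expectation, E[X] = Σ P(draw i is white); by symmetry each draw (even without replacement) has P(white) = 10/29.
E[X] = 4 · 10/29 = 40/29 ≈ 1.3793.

40/29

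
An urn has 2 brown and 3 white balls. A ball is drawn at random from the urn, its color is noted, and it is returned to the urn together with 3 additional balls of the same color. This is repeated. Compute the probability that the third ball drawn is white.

Sum over the four possibilities for the first two draws (white/not-white each), tracking how the white count and total change by +3 per draw.
P(third is white) = 3/5 ≈ 0.6000. (In a Pólya urn every draw has the same marginal probability 3/5.)

3/5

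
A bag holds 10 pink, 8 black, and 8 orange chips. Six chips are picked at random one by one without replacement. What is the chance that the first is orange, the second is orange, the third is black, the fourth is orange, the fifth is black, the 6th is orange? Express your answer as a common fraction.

28/49335

Multiply the conditional probability of each draw in order, without replacement, so each draw removes one from its color and from the total.
P = (8/26) · (7/25) · (8/24) · (6/23) · (7/22) · (5/21) = 28/49335 ≈ 0.0006.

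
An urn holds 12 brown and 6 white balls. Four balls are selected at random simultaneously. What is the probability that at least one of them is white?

57/68

Use the complement: P(at least one white) = 1 − P(no white).
P(none) = C(12,4)/C(18,4) = 495/3060.
So P = 1 − 495/3060 = 57/68 ≈ 0.8382.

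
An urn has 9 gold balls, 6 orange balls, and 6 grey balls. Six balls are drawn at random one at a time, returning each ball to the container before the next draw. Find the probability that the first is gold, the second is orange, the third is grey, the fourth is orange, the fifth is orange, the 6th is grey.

Multiply the conditional probability of each draw in order, with replacement (the composition resets each draw).
P = (9/21) · (6/21) · (6/21) · (6/21) · (6/21) · (6/21) = 96/117649 ≈ 0.0008.

96/117649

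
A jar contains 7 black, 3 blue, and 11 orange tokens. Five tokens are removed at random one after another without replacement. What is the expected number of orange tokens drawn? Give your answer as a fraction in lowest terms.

55/21

By linearity of expectation, E[X] = Σ P(draw i is orange); by symmetry each draw (even without replacement) has P(orange) = 11/21.
E[X] = 5 · 11/21 = 55/21 ≈ 2.6190.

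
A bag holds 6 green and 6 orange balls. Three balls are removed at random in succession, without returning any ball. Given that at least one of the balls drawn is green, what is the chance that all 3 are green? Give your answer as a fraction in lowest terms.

P(all 3 green) = C(6,3)/C(12,3) = 1/11; P(at least one green) = 1 − C(6,3)/C(12,3) = 10/11.
Since 'all 3 green' ⊆ 'at least one green', P(all 3 | at least one) = 1/11 / 10/11 = 1/10 ≈ 0.1000.

1/10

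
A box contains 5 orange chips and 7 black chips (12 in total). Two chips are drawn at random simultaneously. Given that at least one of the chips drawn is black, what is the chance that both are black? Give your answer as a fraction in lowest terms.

P(both black) = C(7,2)/C(12,2) = 7/22; P(at least one black) = 1 − C(5,2)/C(12,2) = 28/33.
Since 'both black' ⊆ 'at least one black', P(both | at least one) = 7/22 / 28/33 = 3/8 ≈ 0.3750.

3/8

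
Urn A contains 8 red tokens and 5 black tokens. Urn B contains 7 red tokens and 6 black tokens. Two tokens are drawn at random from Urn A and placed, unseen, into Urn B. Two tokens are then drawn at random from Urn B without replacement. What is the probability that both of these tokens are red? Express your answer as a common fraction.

Condition on how many of the transferred tokens are red (from Urn A: 8 red of 13; then Urn B has 15 total).
  0 red: C(8,0)C(5,2)/C(13,2) = 5/39; then P = C(7,2)/C(15,2) = 1/5
  1 red: C(8,1)C(5,1)/C(13,2) = 20/39; then P = C(8,2)/C(15,2) = 4/15
  2 red: C(8,2)C(5,0)/C(13,2) = 14/39; then P = C(9,2)/C(15,2) = 12/35
P(both red) = 167/585 ≈ 0.2855.

167/585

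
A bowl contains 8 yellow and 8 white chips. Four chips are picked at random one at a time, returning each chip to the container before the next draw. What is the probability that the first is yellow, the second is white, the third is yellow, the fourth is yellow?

Multiply the conditional probability of each draw in order, with replacement (the composition resets each draw).
P = (8/16) · (8/16) · (8/16) · (8/16) = 1/16 ≈ 0.0625.

1/16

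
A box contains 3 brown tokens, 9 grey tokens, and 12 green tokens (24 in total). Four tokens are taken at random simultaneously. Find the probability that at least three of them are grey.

3/23

Sum the hypergeometric tail for j = 3,…,4 grey tokens.
Favorable = C(9,3)·C(15,1) + C(9,4)·C(15,0) = 1386; total = C(24,4) = 10626.
P = 1386/10626 = 3/23 ≈ 0.1304.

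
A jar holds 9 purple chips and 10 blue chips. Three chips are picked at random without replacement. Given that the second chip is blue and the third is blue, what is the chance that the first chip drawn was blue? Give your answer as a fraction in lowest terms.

8/17

P(first=blue and the second chip is blue and the third is blue) = (10/19)·(9/18)·(8/17) = 40/323.
P(E) = Σ over first color = 45/323 + 40/323 = 5/19.
By Bayes, P(first=blue | E) = 40/323 / 5/19 = 8/17 ≈ 0.4706.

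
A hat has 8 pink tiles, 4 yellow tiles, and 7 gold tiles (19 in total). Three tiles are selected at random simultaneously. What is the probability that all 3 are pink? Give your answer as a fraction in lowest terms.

56/969

Unordered draws without replacement: count favorable combinations over C(19,3).
Favorable = C(8,3) · C(4,0) · C(7,0) = 56; total = C(19,3) = 969.
P = 56/969 = 56/969 ≈ 0.0578.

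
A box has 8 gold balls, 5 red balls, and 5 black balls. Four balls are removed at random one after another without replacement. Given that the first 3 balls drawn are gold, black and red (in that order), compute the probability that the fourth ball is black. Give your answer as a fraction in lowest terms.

After removing 1 gold, 1 red, 1 black, the box has 4 black out of 15 remaining.
P(fourth is black | given) = 4/15 ≈ 0.2667.

4/15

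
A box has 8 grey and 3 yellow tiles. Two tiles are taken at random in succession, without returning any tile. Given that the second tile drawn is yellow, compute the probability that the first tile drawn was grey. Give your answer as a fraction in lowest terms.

P(first=grey and the second tile drawn is yellow) = (8/11)·(3/10) = 12/55.
P(the second tile drawn is yellow) = Σ over first color = 12/55 + 3/55 = 3/11.
By Bayes, P(first=grey | the second tile drawn is yellow) = 12/55 / 3/11 = 4/5 ≈ 0.8000.

4/5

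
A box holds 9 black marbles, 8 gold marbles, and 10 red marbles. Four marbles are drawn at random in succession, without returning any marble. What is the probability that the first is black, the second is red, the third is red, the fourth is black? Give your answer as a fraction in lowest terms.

Multiply the conditional probability of each draw in order, without replacement, so each draw removes one from its color and from the total.
P = (9/27) · (10/26) · (9/25) · (8/24) = 1/65 ≈ 0.0154.

1/65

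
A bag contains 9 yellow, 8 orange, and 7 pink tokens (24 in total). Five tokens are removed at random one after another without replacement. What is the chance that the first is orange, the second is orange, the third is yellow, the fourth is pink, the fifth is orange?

Multiply the conditional probability of each draw in order, without replacement, so each draw removes one from its color and from the total.
P = (8/24) · (7/23) · (9/22) · (7/21) · (6/20) = 21/5060 ≈ 0.0042.

21/5060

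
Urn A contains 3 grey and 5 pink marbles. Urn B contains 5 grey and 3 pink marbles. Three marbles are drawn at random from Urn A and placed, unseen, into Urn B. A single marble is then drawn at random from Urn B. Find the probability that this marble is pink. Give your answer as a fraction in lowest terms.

Condition on how many of the transferred marbles are pink (from Urn A: 5 pink of 8; then Urn B has 11 total).
  0 pink: C(5,0)C(3,3)/C(8,3) = 1/56; then P = 3/11
  1 pink: C(5,1)C(3,2)/C(8,3) = 15/56; then P = 4/11
  2 pink: C(5,2)C(3,1)/C(8,3) = 15/28; then P = 5/11
  3 pink: C(5,3)C(3,0)/C(8,3) = 5/28; then P = 6/11
P(pink from Urn B) = 39/88 ≈ 0.4432.

39/88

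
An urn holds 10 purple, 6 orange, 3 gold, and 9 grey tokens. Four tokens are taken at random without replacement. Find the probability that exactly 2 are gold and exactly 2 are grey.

12/2275

Unordered draws without replacement: count favorable combinations over C(28,4).
Favorable = C(10,0) · C(6,0) · C(3,2) · C(9,2) = 108; total = C(28,4) = 20475.
P = 108/20475 = 12/2275 ≈ 0.0053.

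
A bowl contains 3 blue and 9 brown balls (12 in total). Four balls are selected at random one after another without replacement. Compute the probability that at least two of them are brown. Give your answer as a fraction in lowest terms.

Sum the hypergeometric tail for j = 2,…,4 brown balls.
Favorable = C(9,2)·C(3,2) + C(9,3)·C(3,1) + C(9,4)·C(3,0) = 486; total = C(12,4) = 495.
P = 486/495 = 54/55 ≈ 0.9818.

54/55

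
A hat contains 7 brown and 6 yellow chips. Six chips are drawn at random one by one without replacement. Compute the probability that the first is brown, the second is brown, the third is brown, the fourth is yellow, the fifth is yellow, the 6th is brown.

Multiply the conditional probability of each draw in order, without replacement, so each draw removes one from its color and from the total.
P = (7/13) · (6/12) · (5/11) · (6/10) · (5/9) · (4/8) = 35/1716 ≈ 0.0204.

35/1716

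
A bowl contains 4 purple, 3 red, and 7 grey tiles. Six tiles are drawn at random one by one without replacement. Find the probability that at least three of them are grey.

302/429

Sum the hypergeometric tail for j = 3,…,6 grey tiles.
Favorable = C(7,3)·C(7,3) + C(7,4)·C(7,2) + C(7,5)·C(7,1) + C(7,6)·C(7,0) = 2114; total = C(14,6) = 3003.
P = 2114/3003 = 302/429 ≈ 0.7040.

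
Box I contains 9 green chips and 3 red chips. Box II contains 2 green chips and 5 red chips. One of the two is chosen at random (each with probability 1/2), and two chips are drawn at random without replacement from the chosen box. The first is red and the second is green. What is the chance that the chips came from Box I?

189/409

P(E | Box I) = 9/44; P(E | Box II) = 5/21.
P(E) = 1/2·9/44 + 1/2·5/21 = 409/1848.
By Bayes' rule, P(Box I | E) = 9/88 / 409/1848 = 189/409 ≈ 0.4621.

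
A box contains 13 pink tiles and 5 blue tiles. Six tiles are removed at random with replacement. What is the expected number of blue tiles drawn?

5/3

By linearity of expectation, E[X] = Σ P(draw i is blue); each independent draw has P(blue) = 5/18.
E[X] = 6 · 5/18 = 5/3 ≈ 1.6667.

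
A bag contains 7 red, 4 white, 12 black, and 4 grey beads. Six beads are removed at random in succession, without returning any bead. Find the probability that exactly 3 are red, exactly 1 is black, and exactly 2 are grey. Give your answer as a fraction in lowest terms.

28/3289

Unordered draws without replacement: count favorable combinations over C(27,6).
Favorable = C(7,3) · C(4,0) · C(12,1) · C(4,2) = 2520; total = C(27,6) = 296010.
P = 2520/296010 = 28/3289 ≈ 0.0085.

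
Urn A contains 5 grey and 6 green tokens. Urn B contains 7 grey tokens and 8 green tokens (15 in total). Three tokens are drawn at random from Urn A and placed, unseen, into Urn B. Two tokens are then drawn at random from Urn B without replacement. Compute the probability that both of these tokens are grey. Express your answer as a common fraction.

Condition on how many of the transferred tokens are grey (from Urn A: 5 grey of 11; then Urn B has 18 total).
  0 grey: C(5,0)C(6,3)/C(11,3) = 4/33; then P = C(7,2)/C(18,2) = 7/51
  1 grey: C(5,1)C(6,2)/C(11,3) = 5/11; then P = C(8,2)/C(18,2) = 28/153
  2 grey: C(5,2)C(6,1)/C(11,3) = 4/11; then P = C(9,2)/C(18,2) = 4/17
  3 grey: C(5,3)C(6,0)/C(11,3) = 2/33; then P = C(10,2)/C(18,2) = 5/17
P(both grey) = 38/187 ≈ 0.2032.

38/187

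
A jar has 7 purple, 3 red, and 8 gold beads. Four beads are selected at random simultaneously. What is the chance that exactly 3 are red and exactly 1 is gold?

Unordered draws without replacement: count favorable combinations over C(18,4).
Favorable = C(7,0) · C(3,3) · C(8,1) = 8; total = C(18,4) = 3060.
P = 8/3060 = 2/765 ≈ 0.0026.

2/765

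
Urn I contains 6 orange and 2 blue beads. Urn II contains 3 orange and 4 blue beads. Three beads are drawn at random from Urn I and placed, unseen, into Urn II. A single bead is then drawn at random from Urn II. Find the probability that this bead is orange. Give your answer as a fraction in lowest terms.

Condition on how many of the transferred beads are orange (from Urn I: 6 orange of 8; then Urn II has 10 total).
  1 orange: C(6,1)C(2,2)/C(8,3) = 3/28; then P = 4/10
  2 orange: C(6,2)C(2,1)/C(8,3) = 15/28; then P = 5/10
  3 orange: C(6,3)C(2,0)/C(8,3) = 5/14; then P = 6/10
P(orange from Urn II) = 21/40 ≈ 0.5250.

21/40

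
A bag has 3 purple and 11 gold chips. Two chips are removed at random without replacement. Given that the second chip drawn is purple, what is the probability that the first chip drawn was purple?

2/13

P(first=purple and the second chip drawn is purple) = (3/14)·(2/13) = 3/91.
P(the second chip drawn is purple) = Σ over first color = 3/91 + 33/182 = 3/14.
By Bayes, P(first=purple | the second chip drawn is purple) = 3/91 / 3/14 = 2/13 ≈ 0.1538.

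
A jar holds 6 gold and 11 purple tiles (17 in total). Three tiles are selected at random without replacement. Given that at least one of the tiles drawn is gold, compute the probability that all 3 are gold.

P(all 3 gold) = C(6,3)/C(17,3) = 1/34; P(at least one gold) = 1 − C(11,3)/C(17,3) = 103/136.
Since 'all 3 gold' ⊆ 'at least one gold', P(all 3 | at least one) = 1/34 / 103/136 = 4/103 ≈ 0.0388.

4/103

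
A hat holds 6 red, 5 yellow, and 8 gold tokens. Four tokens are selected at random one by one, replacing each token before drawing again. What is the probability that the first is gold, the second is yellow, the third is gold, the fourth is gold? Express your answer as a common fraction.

2560/130321

Multiply the conditional probability of each draw in order, with replacement (the composition resets each draw).
P = (8/19) · (5/19) · (8/19) · (8/19) = 2560/130321 ≈ 0.0196.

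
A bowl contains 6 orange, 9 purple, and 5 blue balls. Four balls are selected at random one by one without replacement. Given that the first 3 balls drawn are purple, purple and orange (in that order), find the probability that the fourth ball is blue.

5/17

After removing 1 orange, 2 purple, the bowl has 5 blue out of 17 remaining.
P(fourth is blue | given) = 5/17 ≈ 0.2941.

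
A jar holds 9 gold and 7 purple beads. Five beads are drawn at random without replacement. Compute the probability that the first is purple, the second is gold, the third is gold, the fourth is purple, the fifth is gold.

21/520

Multiply the conditional probability of each draw in order, without replacement, so each draw removes one from its color and from the total.
P = (7/16) · (9/15) · (8/14) · (6/13) · (7/12) = 21/520 ≈ 0.0404.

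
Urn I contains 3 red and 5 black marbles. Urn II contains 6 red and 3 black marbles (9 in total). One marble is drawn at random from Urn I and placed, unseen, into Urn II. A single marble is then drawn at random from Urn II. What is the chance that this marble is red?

51/80

Condition on how many of the transferred marbles are red (from Urn I: 3 red of 8; then Urn II has 10 total).
  0 red: C(3,0)C(5,1)/C(8,1) = 5/8; then P = 6/10
  1 red: C(3,1)C(5,0)/C(8,1) = 3/8; then P = 7/10
P(red from Urn II) = 51/80 ≈ 0.6375.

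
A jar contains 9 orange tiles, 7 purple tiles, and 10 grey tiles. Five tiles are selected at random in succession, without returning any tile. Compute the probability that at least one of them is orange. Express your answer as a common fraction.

1146/1265

Use the complement: P(at least one orange) = 1 − P(no orange).
P(none) = C(17,5)/C(26,5) = 6188/65780.
So P = 1 − 6188/65780 = 1146/1265 ≈ 0.9059.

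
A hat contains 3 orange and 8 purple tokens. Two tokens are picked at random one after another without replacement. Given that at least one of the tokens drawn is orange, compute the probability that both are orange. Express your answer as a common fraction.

P(both orange) = C(3,2)/C(11,2) = 3/55; P(at least one orange) = 1 − C(8,2)/C(11,2) = 27/55.
Since 'both orange' ⊆ 'at least one orange', P(both | at least one) = 3/55 / 27/55 = 1/9 ≈ 0.1111.

1/9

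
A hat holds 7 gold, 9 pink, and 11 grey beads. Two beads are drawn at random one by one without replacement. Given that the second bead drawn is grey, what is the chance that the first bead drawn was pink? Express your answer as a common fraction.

P(first=pink and the second bead drawn is grey) = (9/27)·(11/26) = 11/78.
P(the second bead drawn is grey) = Σ over first color = 77/702 + 11/78 + 55/351 = 11/27.
By Bayes, P(first=pink | the second bead drawn is grey) = 11/78 / 11/27 = 9/26 ≈ 0.3462.

9/26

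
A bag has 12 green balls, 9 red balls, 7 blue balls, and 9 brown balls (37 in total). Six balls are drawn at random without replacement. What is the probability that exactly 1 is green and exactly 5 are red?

9/13838

Unordered draws without replacement: count favorable combinations over C(37,6).
Favorable = C(12,1) · C(9,5) · C(7,0) · C(9,0) = 1512; total = C(37,6) = 2324784.
P = 1512/2324784 = 9/13838 ≈ 0.0007.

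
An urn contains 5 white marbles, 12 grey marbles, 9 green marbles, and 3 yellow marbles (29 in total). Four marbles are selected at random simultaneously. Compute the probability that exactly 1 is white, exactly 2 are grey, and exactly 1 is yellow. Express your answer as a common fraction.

110/2639

Unordered draws without replacement: count favorable combinations over C(29,4).
Favorable = C(5,1) · C(12,2) · C(9,0) · C(3,1) = 990; total = C(29,4) = 23751.
P = 990/23751 = 110/2639 ≈ 0.0417.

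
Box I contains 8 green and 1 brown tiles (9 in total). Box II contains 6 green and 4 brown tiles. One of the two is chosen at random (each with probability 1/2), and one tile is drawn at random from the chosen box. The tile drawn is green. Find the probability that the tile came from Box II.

27/67

P(green | Box I) = 8/9; P(green | Box II) = 3/5.
P(green) = 1/2·8/9 + 1/2·3/5 = 67/90.
By Bayes' rule, P(Box II | green) = 3/10 / 67/90 = 27/67 ≈ 0.4030.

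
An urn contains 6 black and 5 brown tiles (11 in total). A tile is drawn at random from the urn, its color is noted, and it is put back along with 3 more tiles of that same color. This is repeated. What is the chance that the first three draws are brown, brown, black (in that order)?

120/1309

Track the composition after each reinforcement of +3.
P = (5/11) · (8/14) · (6/17) = 120/1309 ≈ 0.0917.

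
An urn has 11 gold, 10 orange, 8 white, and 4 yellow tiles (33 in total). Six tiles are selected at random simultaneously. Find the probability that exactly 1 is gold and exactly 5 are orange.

Unordered draws without replacement: count favorable combinations over C(33,6).
Favorable = C(11,1) · C(10,5) · C(8,0) · C(4,0) = 2772; total = C(33,6) = 1107568.
P = 2772/1107568 = 9/3596 ≈ 0.0025.

9/3596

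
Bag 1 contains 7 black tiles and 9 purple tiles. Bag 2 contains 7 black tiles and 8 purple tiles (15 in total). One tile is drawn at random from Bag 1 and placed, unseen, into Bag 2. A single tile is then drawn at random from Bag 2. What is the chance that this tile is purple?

Condition on how many of the transferred tiles are purple (from Bag 1: 9 purple of 16; then Bag 2 has 16 total).
  0 purple: C(9,0)C(7,1)/C(16,1) = 7/16; then P = 8/16
  1 purple: C(9,1)C(7,0)/C(16,1) = 9/16; then P = 9/16
P(purple from Bag 2) = 137/256 ≈ 0.5352.

137/256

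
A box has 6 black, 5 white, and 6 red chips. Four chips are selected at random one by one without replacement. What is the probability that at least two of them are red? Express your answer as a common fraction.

53/119

Sum the hypergeometric tail for j = 2,…,4 red chips.
Favorable = C(6,2)·C(11,2) + C(6,3)·C(11,1) + C(6,4)·C(11,0) = 1060; total = C(17,4) = 2380.
P = 1060/2380 = 53/119 ≈ 0.4454.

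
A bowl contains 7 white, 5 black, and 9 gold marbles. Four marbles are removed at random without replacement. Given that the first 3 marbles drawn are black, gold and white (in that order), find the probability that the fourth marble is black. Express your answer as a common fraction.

2/9

After removing 1 white, 1 black, 1 gold, the bowl has 4 black out of 18 remaining.
P(fourth is black | given) = 4/18 = 2/9 ≈ 0.2222.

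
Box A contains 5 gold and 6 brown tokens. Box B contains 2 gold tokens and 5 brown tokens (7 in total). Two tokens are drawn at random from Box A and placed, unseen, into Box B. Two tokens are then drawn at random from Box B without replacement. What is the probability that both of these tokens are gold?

Condition on how many of the transferred tokens are gold (from Box A: 5 gold of 11; then Box B has 9 total).
  0 gold: C(5,0)C(6,2)/C(11,2) = 3/11; then P = C(2,2)/C(9,2) = 1/36
  1 gold: C(5,1)C(6,1)/C(11,2) = 6/11; then P = C(3,2)/C(9,2) = 1/12
  2 gold: C(5,2)C(6,0)/C(11,2) = 2/11; then P = C(4,2)/C(9,2) = 1/6
P(both gold) = 1/12 ≈ 0.0833.

1/12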